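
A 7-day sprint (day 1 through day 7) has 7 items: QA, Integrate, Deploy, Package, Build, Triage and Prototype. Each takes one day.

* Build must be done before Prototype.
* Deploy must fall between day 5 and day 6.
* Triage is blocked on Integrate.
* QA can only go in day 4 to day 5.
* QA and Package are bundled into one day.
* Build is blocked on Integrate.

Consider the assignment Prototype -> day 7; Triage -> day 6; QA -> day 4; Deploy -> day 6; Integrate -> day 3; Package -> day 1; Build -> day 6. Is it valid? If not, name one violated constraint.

Build must be done before Prototype — holds.
QA and Package are bundled into one day — violated.
Triage is blocked on Integrate — holds.
Deploy must fall between day 5 and day 6 — holds.
QA can only go in day 4 to day 5 — holds.
Build is blocked on Integrate — holds.

Invalid. QA and Package are bundled into one day.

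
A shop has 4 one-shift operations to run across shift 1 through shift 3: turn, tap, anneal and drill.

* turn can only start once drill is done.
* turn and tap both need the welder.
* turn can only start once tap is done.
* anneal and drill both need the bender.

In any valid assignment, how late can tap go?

shift 2

Downstream work caps tap at shift 2.
tap at shift 2 is achievable: drill in shift 1; tap in shift 2; turn in shift 3; anneal in shift 2.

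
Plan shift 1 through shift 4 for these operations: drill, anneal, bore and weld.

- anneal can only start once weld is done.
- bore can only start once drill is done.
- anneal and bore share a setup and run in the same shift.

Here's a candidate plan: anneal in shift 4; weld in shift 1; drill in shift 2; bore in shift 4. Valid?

Yes, all constraints hold

anneal can only start once weld is done — holds.
bore can only start once drill is done — holds.
anneal and bore share a setup and run in the same shift — holds.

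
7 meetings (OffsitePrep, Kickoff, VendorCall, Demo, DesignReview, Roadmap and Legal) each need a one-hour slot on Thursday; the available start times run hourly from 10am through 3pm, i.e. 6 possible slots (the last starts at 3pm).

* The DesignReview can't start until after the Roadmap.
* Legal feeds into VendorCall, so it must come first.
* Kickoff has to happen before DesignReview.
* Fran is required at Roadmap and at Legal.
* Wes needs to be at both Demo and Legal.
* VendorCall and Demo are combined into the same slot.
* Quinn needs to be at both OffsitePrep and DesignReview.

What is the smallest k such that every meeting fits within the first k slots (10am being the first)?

3 slots

The precedence chain requires at least 2 distinct slots.
Could 2 slots be enough, i.e. nothing placed later than 11am? No: DesignReview must come after Roadmap (at 10am or later) → {11am}; Roadmap must come before DesignReview (at 11am or earlier) → {10am}; VendorCall must come after Legal (at 10am or later) → {11am}; Legal must come before VendorCall (at 11am or earlier) → {10am}; Legal can't share with Roadmap (10am) → nothing is left.
So 2 slots is not enough.
3 works (last occupied slot: 12pm): for example Kickoff=10am; DesignReview=11am; Roadmap=10am; Demo=12pm; VendorCall=12pm; OffsitePrep=10am; Legal=11am.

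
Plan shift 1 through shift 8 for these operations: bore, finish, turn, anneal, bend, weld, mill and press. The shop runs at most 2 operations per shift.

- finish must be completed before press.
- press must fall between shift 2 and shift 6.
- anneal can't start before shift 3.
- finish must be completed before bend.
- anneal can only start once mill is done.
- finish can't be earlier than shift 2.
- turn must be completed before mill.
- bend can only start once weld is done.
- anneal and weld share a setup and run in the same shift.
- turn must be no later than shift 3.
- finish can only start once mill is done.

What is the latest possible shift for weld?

shift 7

Weld must be in the same shift as anneal, which can't be before shift 3, so weld is at least shift 3; downstream work caps weld at shift 7.
weld at shift 7 is achievable: anneal -> shift 7, finish -> shift 3, weld -> shift 7, mill -> shift 2, bend -> shift 8, press -> shift 4, turn -> shift 1, bore -> shift 1.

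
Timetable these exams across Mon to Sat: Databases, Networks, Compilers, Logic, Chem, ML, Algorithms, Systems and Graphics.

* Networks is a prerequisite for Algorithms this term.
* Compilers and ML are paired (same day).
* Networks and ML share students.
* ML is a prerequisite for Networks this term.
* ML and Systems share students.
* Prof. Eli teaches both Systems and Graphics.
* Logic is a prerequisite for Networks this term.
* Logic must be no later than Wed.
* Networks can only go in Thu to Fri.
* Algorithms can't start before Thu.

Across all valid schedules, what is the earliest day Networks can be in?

Networks is available from Thu; Networks's own window allows nothing later than Fri.
Networks at Thu is achievable: Compilers in Mon; Networks in Thu; Systems in Tue; Graphics in Mon; Algorithms in Fri; Chem in Mon; Logic in Mon; ML in Mon; Databases in Mon.

Thu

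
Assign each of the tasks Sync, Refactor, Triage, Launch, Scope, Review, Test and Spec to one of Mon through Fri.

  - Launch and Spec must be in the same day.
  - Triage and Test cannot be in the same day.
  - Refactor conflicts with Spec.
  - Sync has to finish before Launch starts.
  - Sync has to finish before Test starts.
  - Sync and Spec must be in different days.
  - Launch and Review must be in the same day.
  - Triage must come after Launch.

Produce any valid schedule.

Test=Tue; Spec=Tue; Triage=Wed; Review=Tue; Refactor=Mon; Sync=Mon; Launch=Tue; Scope=Mon

Checking: Launch(Tue) before Triage(Wed); Sync(Mon) before Launch(Tue); Sync(Mon) before Test(Tue); Sync(Mon) != Spec(Tue); Triage(Wed) != Test(Tue); Refactor(Mon) != Spec(Tue); Launch = Review = Tue; Launch = Spec = Tue.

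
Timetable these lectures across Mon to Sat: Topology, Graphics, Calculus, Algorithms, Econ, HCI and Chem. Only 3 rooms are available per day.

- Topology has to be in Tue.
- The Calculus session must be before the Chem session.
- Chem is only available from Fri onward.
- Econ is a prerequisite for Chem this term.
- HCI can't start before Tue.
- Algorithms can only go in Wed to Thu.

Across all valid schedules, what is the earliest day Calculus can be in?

Mon

Downstream work caps Calculus at Fri.
Calculus at Mon is achievable: Calculus in Mon, Graphics in Mon, Chem in Fri, Topology in Tue, Econ in Mon, Algorithms in Wed, HCI in Tue.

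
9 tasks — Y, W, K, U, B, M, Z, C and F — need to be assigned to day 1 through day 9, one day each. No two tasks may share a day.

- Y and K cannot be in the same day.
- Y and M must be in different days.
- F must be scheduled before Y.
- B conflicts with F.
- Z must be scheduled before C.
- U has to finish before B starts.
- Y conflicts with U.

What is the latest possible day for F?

day 8

Downstream work caps F at day 8.
F at day 8 is achievable: B in day 2; F in day 8; K in day 6; Z in day 3; Y in day 9; M in day 7; C in day 4; U in day 1; W in day 5.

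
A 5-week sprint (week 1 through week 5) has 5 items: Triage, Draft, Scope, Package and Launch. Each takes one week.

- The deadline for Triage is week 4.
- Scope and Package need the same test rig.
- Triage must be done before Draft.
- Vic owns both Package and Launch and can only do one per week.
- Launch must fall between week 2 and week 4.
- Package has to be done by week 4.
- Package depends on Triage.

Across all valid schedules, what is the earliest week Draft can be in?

week 2

Precedence pushes Draft to at least week 2.
Draft at week 2 is achievable: Launch in week 2; Scope in week 1; Triage in week 1; Package in week 3; Draft in week 2.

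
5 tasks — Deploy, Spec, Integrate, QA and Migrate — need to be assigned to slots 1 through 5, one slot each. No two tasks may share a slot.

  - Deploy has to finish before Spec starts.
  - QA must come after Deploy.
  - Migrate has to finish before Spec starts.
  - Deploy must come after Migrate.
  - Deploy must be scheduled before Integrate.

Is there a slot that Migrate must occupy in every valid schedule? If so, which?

Downstream work caps Migrate at 3.
So Migrate is pinned to 1.

1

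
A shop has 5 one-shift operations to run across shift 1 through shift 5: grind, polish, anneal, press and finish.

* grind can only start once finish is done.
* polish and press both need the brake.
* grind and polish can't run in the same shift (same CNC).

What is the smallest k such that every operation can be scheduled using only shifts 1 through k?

2 shifts

The precedence chain requires at least 2 distinct shifts.
2 works (last occupied shift: shift 2): for example finish in shift 1, polish in shift 1, anneal in shift 1, press in shift 2, grind in shift 2.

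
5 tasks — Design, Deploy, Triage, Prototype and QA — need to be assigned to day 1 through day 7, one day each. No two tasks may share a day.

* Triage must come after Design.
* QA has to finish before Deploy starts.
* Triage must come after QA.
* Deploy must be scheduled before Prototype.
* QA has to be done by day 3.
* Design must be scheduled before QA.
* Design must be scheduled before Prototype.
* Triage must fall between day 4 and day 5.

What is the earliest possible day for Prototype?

day 4

Precedence pushes Prototype to at least day 4.
Prototype at day 4 is achievable: Deploy=day 3; Prototype=day 4; QA=day 2; Triage=day 5; Design=day 1.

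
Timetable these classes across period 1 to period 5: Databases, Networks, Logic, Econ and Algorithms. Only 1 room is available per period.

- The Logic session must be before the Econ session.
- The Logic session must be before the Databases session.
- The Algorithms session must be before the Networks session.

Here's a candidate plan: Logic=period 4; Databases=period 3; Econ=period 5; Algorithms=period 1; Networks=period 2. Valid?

No — it violates: The Logic session must be before the Databases session

The Logic session must be before the Databases session — violated.
Only 1 room is available per period — holds.
The Algorithms session must be before the Networks session — holds.
The Logic session must be before the Econ session — holds.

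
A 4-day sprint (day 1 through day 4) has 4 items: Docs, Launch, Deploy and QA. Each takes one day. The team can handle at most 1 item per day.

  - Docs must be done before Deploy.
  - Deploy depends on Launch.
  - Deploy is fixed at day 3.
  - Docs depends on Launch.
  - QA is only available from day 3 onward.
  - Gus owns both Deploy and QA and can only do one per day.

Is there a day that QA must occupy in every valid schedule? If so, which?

QA's window is day 3–day 4.
Deploy is fixed at day 3, and QA can't share a day with Deploy.
So QA must be day 4.

day 4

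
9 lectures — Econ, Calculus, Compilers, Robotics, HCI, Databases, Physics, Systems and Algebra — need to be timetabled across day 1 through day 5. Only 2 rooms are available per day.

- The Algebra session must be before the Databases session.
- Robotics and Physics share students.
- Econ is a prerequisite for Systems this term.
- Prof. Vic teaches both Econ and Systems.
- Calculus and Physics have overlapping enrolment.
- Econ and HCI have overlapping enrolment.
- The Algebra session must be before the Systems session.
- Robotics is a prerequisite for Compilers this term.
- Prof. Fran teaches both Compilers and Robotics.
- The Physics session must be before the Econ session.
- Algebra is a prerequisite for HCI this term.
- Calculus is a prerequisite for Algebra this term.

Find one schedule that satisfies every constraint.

Systems in day 4; Compilers in day 3; Econ in day 3; Physics in day 2; Algebra in day 2; Robotics in day 1; HCI in day 4; Databases in day 5; Calculus in day 1

Checking: Algebra(day 2) before HCI(day 4); Calculus(day 1) before Algebra(day 2); Algebra(day 2) before Systems(day 4); Econ(day 3) before Systems(day 4); Algebra(day 2) before Databases(day 5); Robotics(day 1) before Compilers(day 3); Physics(day 2) before Econ(day 3); Compilers(day 3) != Robotics(day 1); Calculus(day 1) != Physics(day 2); Econ(day 3) != Systems(day 4); Robotics(day 1) != Physics(day 2); Econ(day 3) != HCI(day 4); max 2 per day (cap 2).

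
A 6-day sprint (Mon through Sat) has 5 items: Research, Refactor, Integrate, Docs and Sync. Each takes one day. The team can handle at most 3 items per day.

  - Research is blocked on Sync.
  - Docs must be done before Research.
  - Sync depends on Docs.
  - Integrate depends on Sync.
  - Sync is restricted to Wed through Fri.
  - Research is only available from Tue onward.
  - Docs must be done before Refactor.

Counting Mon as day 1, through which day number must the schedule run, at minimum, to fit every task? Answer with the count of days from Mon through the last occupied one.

The precedence chain requires at least 3 distinct days.
With at most 3 per day and 5 tasks, at least 2 days are needed.
Propagating the time windows through the other constraints, Research can't land before Thu — that is day 4 counting from Mon — so the schedule must run through at least 4 days.
4 works (last occupied day: Thu): for example Integrate in Thu, Refactor in Tue, Sync in Wed, Docs in Mon, Research in Thu.

4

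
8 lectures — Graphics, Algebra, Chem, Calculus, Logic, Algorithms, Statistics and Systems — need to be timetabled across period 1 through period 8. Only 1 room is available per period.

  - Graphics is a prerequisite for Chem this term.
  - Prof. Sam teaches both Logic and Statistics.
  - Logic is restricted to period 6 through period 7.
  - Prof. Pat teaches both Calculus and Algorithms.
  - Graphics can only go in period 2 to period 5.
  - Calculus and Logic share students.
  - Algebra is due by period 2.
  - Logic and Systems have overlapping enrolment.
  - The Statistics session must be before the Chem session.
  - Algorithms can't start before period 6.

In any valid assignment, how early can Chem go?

period 4

Precedence pushes Chem to at least period 3.
Chem at period 4 is achievable: Algorithms=period 7, Logic=period 6, Chem=period 4, Graphics=period 2, Calculus=period 5, Statistics=period 3, Systems=period 8, Algebra=period 1.
Nothing earlier works — the conflict and capacity constraints rule out every period before period 4.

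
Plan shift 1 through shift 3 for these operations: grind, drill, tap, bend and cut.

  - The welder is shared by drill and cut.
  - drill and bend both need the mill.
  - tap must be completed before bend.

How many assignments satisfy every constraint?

Splitting on grind: it can be shift 1 (12), shift 2 (12), shift 3 (12). Listing each branch's schedules as (drill, tap, bend, cut) by shift number:
grind=shift 1: (1,1,2,2) (1,1,2,3) (1,1,3,2) (1,1,3,3) (1,2,3,2) (1,2,3,3) (2,1,3,1) (2,1,3,3) (2,2,3,1) (2,2,3,3) (3,1,2,1) (3,1,2,2) — 12.
grind=shift 2: (1,1,2,2) (1,1,2,3) (1,1,3,2) (1,1,3,3) (1,2,3,2) (1,2,3,3) (2,1,3,1) (2,1,3,3) (2,2,3,1) (2,2,3,3) (3,1,2,1) (3,1,2,2) — 12.
grind=shift 3: (1,1,2,2) (1,1,2,3) (1,1,3,2) (1,1,3,3) (1,2,3,2) (1,2,3,3) (2,1,3,1) (2,1,3,3) (2,2,3,1) (2,2,3,3) (3,1,2,1) (3,1,2,2) — 12.
Summing: 12 + 12 + 12 = 36.

36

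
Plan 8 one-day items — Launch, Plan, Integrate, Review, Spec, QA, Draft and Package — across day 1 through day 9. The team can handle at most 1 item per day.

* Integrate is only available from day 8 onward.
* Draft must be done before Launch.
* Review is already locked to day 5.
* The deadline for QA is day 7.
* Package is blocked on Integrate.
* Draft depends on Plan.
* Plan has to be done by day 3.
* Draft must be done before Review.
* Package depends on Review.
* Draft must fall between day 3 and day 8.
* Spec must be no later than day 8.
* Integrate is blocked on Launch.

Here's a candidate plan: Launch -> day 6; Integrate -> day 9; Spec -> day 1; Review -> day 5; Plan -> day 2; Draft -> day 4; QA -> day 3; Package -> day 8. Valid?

The deadline for QA is day 7 — holds.
Draft must be done before Launch — holds.
Integrate is blocked on Launch — holds.
Draft must fall between day 3 and day 8 — holds.
The team can handle at most 1 item per day — holds.
Draft depends on Plan — holds.
Review is already locked to day 5 — holds.
Integrate is only available from day 8 onward — holds.
Spec must be no later than day 8 — holds.
Draft must be done before Review — holds.
Plan has to be done by day 3 — holds.
Package is blocked on Integrate — violated.
Package depends on Review — holds.

No. Package is blocked on Integrate is not satisfied.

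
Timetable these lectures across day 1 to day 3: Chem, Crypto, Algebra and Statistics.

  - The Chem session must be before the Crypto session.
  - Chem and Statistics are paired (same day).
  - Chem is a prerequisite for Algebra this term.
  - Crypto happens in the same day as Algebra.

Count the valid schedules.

Enumerating: Statistics in day 1, Crypto in day 2, Chem in day 1, Algebra in day 2 | Crypto=day 3; Algebra=day 3; Chem=day 1; Statistics=day 1 | Statistics -> day 2, Chem -> day 2, Algebra -> day 3, Crypto -> day 3.

3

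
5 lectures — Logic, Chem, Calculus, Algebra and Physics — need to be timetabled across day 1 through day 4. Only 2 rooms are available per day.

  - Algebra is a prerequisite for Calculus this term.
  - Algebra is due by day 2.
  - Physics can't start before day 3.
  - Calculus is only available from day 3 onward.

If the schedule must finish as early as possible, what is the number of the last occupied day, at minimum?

3

The precedence chain requires at least 2 distinct days.
With at most 2 per day and 5 lectures, at least 3 days are needed.
Calculus can't be placed before day 3, so the schedule must run through at least day 3.
3 works (last occupied day: day 3): for example Calculus -> day 3, Chem -> day 2, Logic -> day 1, Physics -> day 3, Algebra -> day 1.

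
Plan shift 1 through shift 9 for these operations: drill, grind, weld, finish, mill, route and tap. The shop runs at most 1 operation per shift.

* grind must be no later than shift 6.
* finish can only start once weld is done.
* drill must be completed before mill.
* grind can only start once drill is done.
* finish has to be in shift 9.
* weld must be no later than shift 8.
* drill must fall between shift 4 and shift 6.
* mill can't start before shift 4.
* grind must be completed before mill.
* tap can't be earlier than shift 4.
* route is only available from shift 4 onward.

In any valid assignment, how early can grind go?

shift 5

Precedence pushes grind to at least shift 5; grind's own window allows nothing later than shift 6.
grind at shift 5 is achievable: weld=shift 1, finish=shift 9, route=shift 7, grind=shift 5, drill=shift 4, mill=shift 6, tap=shift 8.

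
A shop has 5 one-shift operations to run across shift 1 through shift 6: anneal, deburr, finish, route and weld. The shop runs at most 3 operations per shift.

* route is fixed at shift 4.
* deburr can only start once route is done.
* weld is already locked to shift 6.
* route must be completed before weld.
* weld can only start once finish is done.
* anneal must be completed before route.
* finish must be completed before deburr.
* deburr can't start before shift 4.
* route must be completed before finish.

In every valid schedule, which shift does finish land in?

route is fixed at shift 4 and must come before finish, so finish is at least shift 5.
weld is fixed at shift 6 and must come after finish, so finish is at most shift 5.
So finish must be shift 5.

shift 5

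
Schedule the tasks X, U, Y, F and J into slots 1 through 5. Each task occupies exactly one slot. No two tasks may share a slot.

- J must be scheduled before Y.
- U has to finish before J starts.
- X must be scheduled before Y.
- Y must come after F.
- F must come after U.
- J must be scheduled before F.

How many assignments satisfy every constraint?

Enumerating: X -> 4; U -> 1; Y -> 5; F -> 3; J -> 2 | X in 3; U in 1; J in 2; Y in 5; F in 4 | J -> 3, U -> 1, X -> 2, Y -> 5, F -> 4 | F -> 4; U -> 2; Y -> 5; X -> 1; J -> 3.

4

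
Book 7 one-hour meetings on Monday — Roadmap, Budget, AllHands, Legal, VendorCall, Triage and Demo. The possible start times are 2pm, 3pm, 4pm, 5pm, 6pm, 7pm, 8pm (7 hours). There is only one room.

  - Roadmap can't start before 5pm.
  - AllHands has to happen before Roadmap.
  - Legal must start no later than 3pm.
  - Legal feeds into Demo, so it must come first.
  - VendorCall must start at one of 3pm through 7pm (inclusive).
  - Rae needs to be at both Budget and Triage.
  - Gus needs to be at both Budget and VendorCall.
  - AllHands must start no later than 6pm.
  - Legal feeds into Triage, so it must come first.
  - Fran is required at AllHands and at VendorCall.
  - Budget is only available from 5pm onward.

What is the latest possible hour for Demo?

Precedence pushes Demo to at least 3pm.
Demo at 8pm is achievable: VendorCall=4pm; Budget=6pm; Demo=8pm; Roadmap=5pm; AllHands=3pm; Triage=7pm; Legal=2pm.

8pm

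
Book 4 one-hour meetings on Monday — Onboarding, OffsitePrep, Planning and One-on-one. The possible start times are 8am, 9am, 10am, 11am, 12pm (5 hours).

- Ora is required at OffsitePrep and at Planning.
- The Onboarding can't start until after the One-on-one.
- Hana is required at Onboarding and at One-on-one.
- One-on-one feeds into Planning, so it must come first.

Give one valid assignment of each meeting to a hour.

OffsitePrep -> 8am, Onboarding -> 9am, One-on-one -> 8am, Planning -> 9am

Checking: One-on-one(8am) before Planning(9am); One-on-one(8am) before Onboarding(9am); Onboarding(9am) != One-on-one(8am); OffsitePrep(8am) != Planning(9am).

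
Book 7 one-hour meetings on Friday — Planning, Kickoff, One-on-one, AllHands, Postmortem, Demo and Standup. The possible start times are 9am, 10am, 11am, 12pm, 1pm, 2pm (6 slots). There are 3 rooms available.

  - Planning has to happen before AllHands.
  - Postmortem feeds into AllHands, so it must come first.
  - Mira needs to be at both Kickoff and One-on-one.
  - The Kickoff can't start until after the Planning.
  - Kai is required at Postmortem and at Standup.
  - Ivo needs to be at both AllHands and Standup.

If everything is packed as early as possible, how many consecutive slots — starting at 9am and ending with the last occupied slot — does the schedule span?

3

The precedence chain requires at least 2 distinct slots.
With at most 3 per slot and 7 meetings, at least 3 slots are needed.
3 works (last occupied slot: 11am): for example Postmortem -> 9am; Kickoff -> 10am; Standup -> 11am; One-on-one -> 9am; AllHands -> 10am; Demo -> 10am; Planning -> 9am.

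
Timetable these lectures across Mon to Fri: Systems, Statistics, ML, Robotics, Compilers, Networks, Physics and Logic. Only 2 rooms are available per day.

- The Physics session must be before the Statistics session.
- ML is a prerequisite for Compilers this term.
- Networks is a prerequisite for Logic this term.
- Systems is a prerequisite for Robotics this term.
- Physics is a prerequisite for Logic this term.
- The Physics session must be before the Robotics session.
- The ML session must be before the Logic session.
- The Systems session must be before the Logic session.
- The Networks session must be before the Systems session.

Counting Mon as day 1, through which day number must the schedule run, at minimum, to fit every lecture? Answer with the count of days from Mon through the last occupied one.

4 days

The precedence chain requires at least 3 distinct days.
With at most 2 per day and 8 lectures, at least 4 days are needed.
4 works (last occupied day: Thu): for example ML in Tue; Systems in Tue; Networks in Mon; Compilers in Thu; Logic in Wed; Statistics in Thu; Physics in Mon; Robotics in Wed.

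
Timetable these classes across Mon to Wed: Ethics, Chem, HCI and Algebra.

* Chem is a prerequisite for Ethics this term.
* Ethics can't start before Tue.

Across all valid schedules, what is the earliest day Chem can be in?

Mon

Downstream work caps Chem at Tue.
Chem at Mon is achievable: HCI in Mon, Ethics in Tue, Algebra in Mon, Chem in Mon.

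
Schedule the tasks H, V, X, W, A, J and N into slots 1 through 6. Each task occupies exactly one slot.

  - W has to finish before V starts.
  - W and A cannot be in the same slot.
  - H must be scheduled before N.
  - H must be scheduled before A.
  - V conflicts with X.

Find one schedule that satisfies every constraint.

A=2, V=2, W=1, N=2, H=1, X=1, J=1

Checking: H(1) before A(2); H(1) before N(2); W(1) before V(2); W(1) != A(2); V(2) != X(1).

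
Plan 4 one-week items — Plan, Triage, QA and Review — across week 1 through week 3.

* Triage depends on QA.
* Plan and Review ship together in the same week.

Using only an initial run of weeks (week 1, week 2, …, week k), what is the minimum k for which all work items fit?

The precedence chain requires at least 2 distinct weeks.
2 works (last occupied week: week 2): for example Plan -> week 1; Review -> week 1; QA -> week 1; Triage -> week 2.

2 weeks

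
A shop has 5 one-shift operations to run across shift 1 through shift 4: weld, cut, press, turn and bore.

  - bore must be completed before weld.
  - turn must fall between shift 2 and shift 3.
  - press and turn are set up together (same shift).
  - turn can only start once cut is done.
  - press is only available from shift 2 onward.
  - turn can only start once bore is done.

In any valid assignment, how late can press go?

shift 3

Press is available from shift 2; press must be in the same shift as turn, which can't be after shift 3, so press is at most shift 3.
press at shift 3 is achievable: weld in shift 2, bore in shift 1, cut in shift 1, press in shift 3, turn in shift 3.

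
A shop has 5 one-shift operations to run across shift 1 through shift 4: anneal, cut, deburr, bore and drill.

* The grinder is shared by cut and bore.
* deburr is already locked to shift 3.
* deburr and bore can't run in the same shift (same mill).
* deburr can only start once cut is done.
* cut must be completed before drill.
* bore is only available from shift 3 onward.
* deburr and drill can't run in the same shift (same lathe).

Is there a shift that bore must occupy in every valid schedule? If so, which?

shift 4

bore's window is shift 3–shift 4.
deburr is fixed at shift 3, and bore can't share a shift with deburr.
So bore must be shift 4.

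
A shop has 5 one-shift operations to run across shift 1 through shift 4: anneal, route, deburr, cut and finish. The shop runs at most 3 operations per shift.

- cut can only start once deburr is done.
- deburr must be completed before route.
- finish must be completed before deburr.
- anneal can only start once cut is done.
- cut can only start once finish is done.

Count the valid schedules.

Enumerating: cut=shift 3, anneal=shift 4, route=shift 3, finish=shift 1, deburr=shift 2 | deburr in shift 2; cut in shift 3; route in shift 4; finish in shift 1; anneal in shift 4.

2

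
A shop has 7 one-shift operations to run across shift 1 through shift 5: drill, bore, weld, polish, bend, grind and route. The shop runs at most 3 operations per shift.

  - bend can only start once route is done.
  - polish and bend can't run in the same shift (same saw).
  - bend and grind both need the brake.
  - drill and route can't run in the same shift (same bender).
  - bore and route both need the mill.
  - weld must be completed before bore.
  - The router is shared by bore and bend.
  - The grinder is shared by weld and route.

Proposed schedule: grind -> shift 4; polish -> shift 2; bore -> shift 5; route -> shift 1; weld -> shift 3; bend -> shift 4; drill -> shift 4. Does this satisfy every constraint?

bend and grind both need the brake — violated.
The grinder is shared by weld and route — holds.
weld must be completed before bore — holds.
The shop runs at most 3 operations per shift — holds.
bend can only start once route is done — holds.
bore and route both need the mill — holds.
The router is shared by bore and bend — holds.
polish and bend can't run in the same shift (same saw) — holds.
drill and route can't run in the same shift (same bender) — holds.

No — it violates: bend and grind both need the brake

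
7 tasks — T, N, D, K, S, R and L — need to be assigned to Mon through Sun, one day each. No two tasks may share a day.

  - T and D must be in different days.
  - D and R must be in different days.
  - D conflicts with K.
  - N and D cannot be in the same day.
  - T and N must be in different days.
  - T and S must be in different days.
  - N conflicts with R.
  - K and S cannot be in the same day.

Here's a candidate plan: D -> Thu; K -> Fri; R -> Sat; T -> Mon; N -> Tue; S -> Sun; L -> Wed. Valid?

N conflicts with R — holds.
D and R must be in different days — holds.
D conflicts with K — holds.
T and S must be in different days — holds.
T and D must be in different days — holds.
No two tasks may share a day — holds.
N and D cannot be in the same day — holds.
T and N must be in different days — holds.
K and S cannot be in the same day — holds.

Yes, all constraints hold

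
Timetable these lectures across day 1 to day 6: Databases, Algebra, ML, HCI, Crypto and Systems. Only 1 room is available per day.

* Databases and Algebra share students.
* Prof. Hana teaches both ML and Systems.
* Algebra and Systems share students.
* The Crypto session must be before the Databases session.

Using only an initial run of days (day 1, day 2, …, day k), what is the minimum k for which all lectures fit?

The precedence chain requires at least 2 distinct days.
With at most 1 per day and 6 lectures, at least 6 days are needed.
6 works (last occupied day: day 6): for example Crypto=day 1; Databases=day 2; Systems=day 6; ML=day 4; Algebra=day 3; HCI=day 5.

6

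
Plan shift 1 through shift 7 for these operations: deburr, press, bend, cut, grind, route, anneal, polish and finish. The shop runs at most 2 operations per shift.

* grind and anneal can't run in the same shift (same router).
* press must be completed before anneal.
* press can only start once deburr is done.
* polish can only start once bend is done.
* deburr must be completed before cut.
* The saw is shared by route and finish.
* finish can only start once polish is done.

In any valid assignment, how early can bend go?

Downstream work caps bend at shift 5.
bend at shift 1 is achievable: cut in shift 3; anneal in shift 3; press in shift 2; bend in shift 1; deburr in shift 1; grind in shift 4; polish in shift 2; route in shift 5; finish in shift 4.

shift 1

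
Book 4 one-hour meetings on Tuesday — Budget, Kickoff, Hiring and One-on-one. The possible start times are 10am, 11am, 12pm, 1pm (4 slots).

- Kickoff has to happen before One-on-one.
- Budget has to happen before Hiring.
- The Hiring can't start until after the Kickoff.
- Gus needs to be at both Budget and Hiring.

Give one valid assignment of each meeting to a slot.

Kickoff in 10am, Budget in 10am, One-on-one in 11am, Hiring in 11am

Checking: Kickoff(10am) before Hiring(11am); Budget(10am) before Hiring(11am); Kickoff(10am) before One-on-one(11am); Budget(10am) != Hiring(11am).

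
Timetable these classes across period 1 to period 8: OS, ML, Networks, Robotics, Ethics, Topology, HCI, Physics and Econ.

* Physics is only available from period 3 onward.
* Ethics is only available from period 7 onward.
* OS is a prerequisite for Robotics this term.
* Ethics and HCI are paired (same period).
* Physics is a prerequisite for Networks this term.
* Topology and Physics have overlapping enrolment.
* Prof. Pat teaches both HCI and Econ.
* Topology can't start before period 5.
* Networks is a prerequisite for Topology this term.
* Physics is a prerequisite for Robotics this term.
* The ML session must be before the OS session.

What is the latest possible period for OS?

period 7

Precedence pushes OS to at least period 2; downstream work caps OS at period 7.
OS at period 7 is achievable: Topology=period 5; Physics=period 3; Networks=period 4; Ethics=period 7; Robotics=period 8; Econ=period 1; OS=period 7; HCI=period 7; ML=period 1.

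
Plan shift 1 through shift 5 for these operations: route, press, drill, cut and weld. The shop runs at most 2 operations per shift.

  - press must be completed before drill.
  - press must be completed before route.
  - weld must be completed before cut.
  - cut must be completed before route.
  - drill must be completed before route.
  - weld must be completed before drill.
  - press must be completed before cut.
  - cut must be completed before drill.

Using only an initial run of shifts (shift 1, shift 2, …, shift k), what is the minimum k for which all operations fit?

4 shifts

The precedence chain requires at least 4 distinct shifts.
With at most 2 per shift and 5 operations, at least 3 shifts are needed.
4 works (last occupied shift: shift 4): for example drill -> shift 3, cut -> shift 2, press -> shift 1, route -> shift 4, weld -> shift 1.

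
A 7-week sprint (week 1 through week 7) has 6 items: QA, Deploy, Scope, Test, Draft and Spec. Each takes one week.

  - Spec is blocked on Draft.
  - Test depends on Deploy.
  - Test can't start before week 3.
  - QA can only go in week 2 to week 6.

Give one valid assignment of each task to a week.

Deploy -> week 1; QA -> week 2; Spec -> week 2; Test -> week 3; Draft -> week 1; Scope -> week 1

Checking: Draft(week 1) before Spec(week 2); Deploy(week 1) before Test(week 3); QA=week 2 in [week 2,week 6]; Test=week 3 in [week 3,week 7].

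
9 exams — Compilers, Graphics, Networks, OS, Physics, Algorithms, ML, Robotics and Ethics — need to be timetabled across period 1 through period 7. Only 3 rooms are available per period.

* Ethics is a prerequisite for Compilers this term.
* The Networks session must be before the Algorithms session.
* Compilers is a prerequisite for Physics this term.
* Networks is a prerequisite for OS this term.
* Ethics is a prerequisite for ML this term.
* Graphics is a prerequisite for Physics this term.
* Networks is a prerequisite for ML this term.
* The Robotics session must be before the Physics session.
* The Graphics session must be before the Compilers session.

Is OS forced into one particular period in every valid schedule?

No

OS can be period 2 (e.g. Robotics=period 2; Physics=period 3; Algorithms=period 3; Graphics=period 1; ML=period 3; Networks=period 1; Compilers=period 2; Ethics=period 1; OS=period 2) or period 3 (e.g. Compilers -> period 2, Robotics -> period 2, Networks -> period 1, OS -> period 3, Physics -> period 3, Ethics -> period 1, ML -> period 2, Algorithms -> period 3, Graphics -> period 1).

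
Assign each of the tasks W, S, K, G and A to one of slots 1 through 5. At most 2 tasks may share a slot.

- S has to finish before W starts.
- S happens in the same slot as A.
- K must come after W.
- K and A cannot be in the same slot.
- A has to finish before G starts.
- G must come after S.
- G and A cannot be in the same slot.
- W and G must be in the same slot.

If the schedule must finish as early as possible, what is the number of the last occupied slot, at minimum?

The precedence chain requires at least 3 distinct slots.
With at most 2 per slot and 5 tasks, at least 3 slots are needed.
3 works (last occupied slot: 3): for example K in 3, W in 2, G in 2, A in 1, S in 1.

3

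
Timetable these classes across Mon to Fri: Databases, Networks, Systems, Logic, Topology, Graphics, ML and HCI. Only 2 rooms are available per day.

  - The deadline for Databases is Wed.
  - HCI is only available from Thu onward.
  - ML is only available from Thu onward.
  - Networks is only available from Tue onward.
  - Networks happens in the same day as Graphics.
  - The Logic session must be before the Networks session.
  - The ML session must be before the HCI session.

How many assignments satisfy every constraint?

Splitting on Databases: it can be Mon (26), Tue (19), Wed (12). Listing each branch's schedules as (Networks, Systems, Logic, Topology, Graphics, ML, HCI):
Databases=Mon: (Tue,Wed,Mon,Wed,Tue,Thu,Fri) (Tue,Wed,Mon,Thu,Tue,Thu,Fri) (Tue,Wed,Mon,Fri,Tue,Thu,Fri) (Tue,Thu,Mon,Wed,Tue,Thu,Fri) (Tue,Thu,Mon,Fri,Tue,Thu,Fri) (Tue,Fri,Mon,Wed,Tue,Thu,Fri) (Tue,Fri,Mon,Thu,Tue,Thu,Fri) (Wed,Mon,Tue,Tue,Wed,Thu,Fri) (Wed,Mon,Tue,Thu,Wed,Thu,Fri) (Wed,Mon,Tue,Fri,Wed,Thu,Fri) (Wed,Tue,Mon,Tue,Wed,Thu,Fri) (Wed,Tue,Mon,Thu,Wed,Thu,Fri) (Wed,Tue,Mon,Fri,Wed,Thu,Fri) (Wed,Tue,Tue,Mon,Wed,Thu,Fri) (Wed,Tue,Tue,Thu,Wed,Thu,Fri) (Wed,Tue,Tue,Fri,Wed,Thu,Fri) (Wed,Thu,Mon,Tue,Wed,Thu,Fri) (Wed,Thu,Mon,Fri,Wed,Thu,Fri) (Wed,Thu,Tue,Mon,Wed,Thu,Fri) (Wed,Thu,Tue,Tue,Wed,Thu,Fri) (Wed,Thu,Tue,Fri,Wed,Thu,Fri) (Wed,Fri,Mon,Tue,Wed,Thu,Fri) (Wed,Fri,Mon,Thu,Wed,Thu,Fri) (Wed,Fri,Tue,Mon,Wed,Thu,Fri) (Wed,Fri,Tue,Tue,Wed,Thu,Fri) (Wed,Fri,Tue,Thu,Wed,Thu,Fri) — 26.
Databases=Tue: (Wed,Mon,Mon,Tue,Wed,Thu,Fri) (Wed,Mon,Mon,Thu,Wed,Thu,Fri) (Wed,Mon,Mon,Fri,Wed,Thu,Fri) (Wed,Mon,Tue,Mon,Wed,Thu,Fri) (Wed,Mon,Tue,Thu,Wed,Thu,Fri) (Wed,Mon,Tue,Fri,Wed,Thu,Fri) (Wed,Tue,Mon,Mon,Wed,Thu,Fri) (Wed,Tue,Mon,Thu,Wed,Thu,Fri) (Wed,Tue,Mon,Fri,Wed,Thu,Fri) (Wed,Thu,Mon,Mon,Wed,Thu,Fri) (Wed,Thu,Mon,Tue,Wed,Thu,Fri) (Wed,Thu,Mon,Fri,Wed,Thu,Fri) (Wed,Thu,Tue,Mon,Wed,Thu,Fri) (Wed,Thu,Tue,Fri,Wed,Thu,Fri) (Wed,Fri,Mon,Mon,Wed,Thu,Fri) (Wed,Fri,Mon,Tue,Wed,Thu,Fri) (Wed,Fri,Mon,Thu,Wed,Thu,Fri) (Wed,Fri,Tue,Mon,Wed,Thu,Fri) (Wed,Fri,Tue,Thu,Wed,Thu,Fri) — 19.
Databases=Wed: (Tue,Mon,Mon,Wed,Tue,Thu,Fri) (Tue,Mon,Mon,Thu,Tue,Thu,Fri) (Tue,Mon,Mon,Fri,Tue,Thu,Fri) (Tue,Wed,Mon,Mon,Tue,Thu,Fri) (Tue,Wed,Mon,Thu,Tue,Thu,Fri) (Tue,Wed,Mon,Fri,Tue,Thu,Fri) (Tue,Thu,Mon,Mon,Tue,Thu,Fri) (Tue,Thu,Mon,Wed,Tue,Thu,Fri) (Tue,Thu,Mon,Fri,Tue,Thu,Fri) (Tue,Fri,Mon,Mon,Tue,Thu,Fri) (Tue,Fri,Mon,Wed,Tue,Thu,Fri) (Tue,Fri,Mon,Thu,Tue,Thu,Fri) — 12.
Summing: 26 + 19 + 12 = 57.

57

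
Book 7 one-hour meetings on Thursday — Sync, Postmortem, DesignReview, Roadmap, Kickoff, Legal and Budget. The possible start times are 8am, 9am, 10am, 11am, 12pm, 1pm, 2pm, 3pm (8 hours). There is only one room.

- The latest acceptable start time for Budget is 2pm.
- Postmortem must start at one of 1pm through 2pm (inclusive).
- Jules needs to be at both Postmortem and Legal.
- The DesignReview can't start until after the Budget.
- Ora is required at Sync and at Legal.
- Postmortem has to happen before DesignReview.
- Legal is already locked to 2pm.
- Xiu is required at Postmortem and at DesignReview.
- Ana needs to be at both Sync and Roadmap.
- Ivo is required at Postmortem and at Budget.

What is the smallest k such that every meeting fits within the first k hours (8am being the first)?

The precedence chain requires at least 2 distinct hours.
With at most 1 per hour and 7 meetings, at least 7 hours are needed.
Legal can't be placed before 2pm — that is hour 7 counting from 8am — so the schedule must run through at least 7 hours.
Could 7 hours be enough, i.e. nothing placed later than 2pm? No: Postmortem's window within 7 hours is {1pm, 2pm}; Legal's window within 7 hours is {2pm}; DesignReview must come after Postmortem (at 1pm or later) → {2pm}; that puts DesignReview and Legal all in 2pm — more than 1 per hour.
So 7 hours is not enough.
8 works (last occupied hour: 3pm): for example Roadmap in 10am; DesignReview in 3pm; Kickoff in 11am; Sync in 9am; Postmortem in 1pm; Legal in 2pm; Budget in 8am.

8 hours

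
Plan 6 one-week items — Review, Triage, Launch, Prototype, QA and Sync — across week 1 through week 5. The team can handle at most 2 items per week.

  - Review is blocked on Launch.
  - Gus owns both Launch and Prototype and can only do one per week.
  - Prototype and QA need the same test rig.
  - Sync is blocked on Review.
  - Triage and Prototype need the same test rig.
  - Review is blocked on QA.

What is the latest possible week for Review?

Precedence pushes Review to at least week 2; downstream work caps Review at week 4.
Review at week 4 is achievable: Review -> week 4, Sync -> week 5, QA -> week 1, Prototype -> week 3, Launch -> week 1, Triage -> week 2.

week 4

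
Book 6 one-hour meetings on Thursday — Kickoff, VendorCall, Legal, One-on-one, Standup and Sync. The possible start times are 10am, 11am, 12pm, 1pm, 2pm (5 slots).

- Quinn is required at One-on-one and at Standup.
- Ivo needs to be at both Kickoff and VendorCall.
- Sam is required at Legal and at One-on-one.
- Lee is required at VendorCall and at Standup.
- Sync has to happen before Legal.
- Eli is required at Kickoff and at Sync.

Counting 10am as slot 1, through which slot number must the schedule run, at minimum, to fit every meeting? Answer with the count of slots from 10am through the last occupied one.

The precedence chain requires at least 2 distinct slots.
2 works (last occupied slot: 11am): for example One-on-one in 10am; Kickoff in 11am; Standup in 11am; VendorCall in 10am; Sync in 10am; Legal in 11am.

2 slots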